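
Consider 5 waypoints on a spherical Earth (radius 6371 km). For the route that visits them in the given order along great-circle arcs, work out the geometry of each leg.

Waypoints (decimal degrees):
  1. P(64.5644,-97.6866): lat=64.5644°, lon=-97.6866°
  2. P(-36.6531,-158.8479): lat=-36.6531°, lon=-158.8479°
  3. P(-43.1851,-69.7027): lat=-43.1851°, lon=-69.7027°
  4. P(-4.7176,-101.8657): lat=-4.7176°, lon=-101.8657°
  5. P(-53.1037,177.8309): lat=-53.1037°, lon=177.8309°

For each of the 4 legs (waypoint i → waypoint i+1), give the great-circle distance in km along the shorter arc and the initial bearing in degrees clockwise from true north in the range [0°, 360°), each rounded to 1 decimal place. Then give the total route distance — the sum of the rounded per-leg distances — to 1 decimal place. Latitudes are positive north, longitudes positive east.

Leg 1: dist=12442.1 km, bearing=229.2°
Leg 2: dist=7265.2 km, bearing=126.7°
Leg 3: dist=5317.5 km, bearing=314.3°
Leg 4: dist=8941.5 km, bearing=216.9°
Total: 33966.3 km

Leg 1: φ1=1.1268614, φ2=-0.6397173, Δφ=-1.7665786, Δλ=-1.0674661 rad; a=sin²(Δφ/2)+cosφ1·cosφ2·sin²(Δλ/2)=0.6864510099; c=2·atan2(√a, √(1-a))=1.952931002; dist=6371·c=12442.123 ≈ 12442.1 km; running total=12442.1 km
Leg 1 bearing: y=sinΔλ·cosφ2=-0.70276858, x=cosφ1·sinφ2-sinφ1·cosφ2·cosΔλ=-0.60585510; θ=atan2(y, x)=-130.7645° <0 so +360° → 229.2355° ≈ 229.2°
Leg 2: φ1=-0.6397173, φ2=-0.7537222, Δφ=-0.1140049, Δλ=1.5558773 rad; a=sin²(Δφ/2)+cosφ1·cosφ2·sin²(Δλ/2)=0.2913665791; c=2·atan2(√a, √(1-a))=1.140360580; dist=6371·c=7265.237 ≈ 7265.2 km; running total=19707.3 km
Leg 2 bearing: y=sinΔλ·cosφ2=0.72906548, x=cosφ1·sinφ2-sinφ1·cosφ2·cosΔλ=-0.54254208; θ=atan2(y, x)=126.6552° ≈ 126.7°
Leg 3: φ1=-0.7537222, φ2=-0.0823377, Δφ=0.6713845, Δλ=-0.5613502 rad; a=sin²(Δφ/2)+cosφ1·cosφ2·sin²(Δλ/2)=0.1642783608; c=2·atan2(√a, √(1-a))=0.834641657; dist=6371·c=5317.502 ≈ 5317.5 km; running total=25024.8 km
Leg 3 bearing: y=sinΔλ·cosφ2=-0.53052627, x=cosφ1·sinφ2-sinφ1·cosφ2·cosΔλ=0.51740293; θ=atan2(y, x)=-45.7175° <0 so +360° → 314.2825° ≈ 314.3°
Leg 4: φ1=-0.0823377, φ2=-0.9268344, Δφ=-0.8444968, Δλ=4.8816266 rad; a=sin²(Δφ/2)+cosφ1·cosφ2·sin²(Δλ/2)=0.4167244967; c=2·atan2(√a, √(1-a))=1.403465547; dist=6371·c=8941.479 ≈ 8941.5 km; running total=33966.3 km
Leg 4 bearing: y=sinΔλ·cosφ2=-0.59179140, x=cosφ1·sinφ2-sinφ1·cosφ2·cosΔλ=-0.78869747; θ=atan2(y, x)=-143.1176° <0 so +360° → 216.8824° ≈ 216.9°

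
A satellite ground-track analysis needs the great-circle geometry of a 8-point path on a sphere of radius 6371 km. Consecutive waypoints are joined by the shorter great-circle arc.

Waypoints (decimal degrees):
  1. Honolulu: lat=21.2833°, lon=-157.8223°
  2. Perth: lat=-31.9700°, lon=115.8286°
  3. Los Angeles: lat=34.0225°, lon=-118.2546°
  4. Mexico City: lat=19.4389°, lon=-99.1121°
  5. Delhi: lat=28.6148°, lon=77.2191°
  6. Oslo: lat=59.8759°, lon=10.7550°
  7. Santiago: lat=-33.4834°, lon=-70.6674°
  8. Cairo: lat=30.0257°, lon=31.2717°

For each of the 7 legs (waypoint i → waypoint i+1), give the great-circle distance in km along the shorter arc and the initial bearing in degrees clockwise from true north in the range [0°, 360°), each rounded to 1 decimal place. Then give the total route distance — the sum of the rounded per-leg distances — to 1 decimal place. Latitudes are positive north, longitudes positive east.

Leg 1: φ1=0.3714637, φ2=-0.5579818, Δφ=-0.9294454, Δλ=4.7761092 rad; a=sin²(Δφ/2)+cosφ1·cosφ2·sin²(Δλ/2)=0.5709270207; c=2·atan2(√a, √(1-a))=1.713130473; dist=6371·c=10914.354 ≈ 10914.4 km; running total=10914.4 km
Leg 1 bearing: y=sinΔλ·cosφ2=-0.84660381, x=cosφ1·sinφ2-sinφ1·cosφ2·cosΔλ=-0.51297116; θ=atan2(y, x)=-121.2124° <0 so +360° → 238.7876° ≈ 238.8°
Leg 2: φ1=-0.5579818, φ2=0.5938046, Δφ=1.1517864, Δλ=-4.0855226 rad; a=sin²(Δφ/2)+cosφ1·cosφ2·sin²(Δλ/2)=0.8543503925; c=2·atan2(√a, √(1-a))=2.358451300; dist=6371·c=15025.693 ≈ 15025.7 km; running total=25940.1 km
Leg 2 bearing: y=sinΔλ·cosφ2=0.67123449, x=cosφ1·sinφ2-sinφ1·cosφ2·cosΔλ=0.21722673; θ=atan2(y, x)=72.0672° ≈ 72.1°
Leg 3: φ1=0.5938046, φ2=0.3392728, Δφ=-0.2545318, Δλ=0.3340997 rad; a=sin²(Δφ/2)+cosφ1·cosφ2·sin²(Δλ/2)=0.0377175268; c=2·atan2(√a, √(1-a))=0.390904119; dist=6371·c=2490.450 ≈ 2490.5 km; running total=28430.6 km
Leg 3 bearing: y=sinΔλ·cosφ2=0.30922636, x=cosφ1·sinφ2-sinφ1·cosφ2·cosΔλ=-0.22261787; θ=atan2(y, x)=125.7508° ≈ 125.8°
Leg 4: φ1=0.3392728, φ2=0.4994225, Δφ=0.1601497, Δλ=3.0775600 rad; a=sin²(Δφ/2)+cosφ1·cosφ2·sin²(Δλ/2)=0.8333686419; c=2·atan2(√a, √(1-a))=2.300618730; dist=6371·c=14657.242 ≈ 14657.2 km; running total=43087.8 km
Leg 4 bearing: y=sinΔλ·cosφ2=0.05617324, x=cosφ1·sinφ2-sinφ1·cosφ2·cosΔλ=0.74317290; θ=atan2(y, x)=4.3225° ≈ 4.3°
Leg 5: φ1=0.4994225, φ2=1.0450316, Δφ=0.5456091, Δλ=-1.1600174 rad; a=sin²(Δφ/2)+cosφ1·cosφ2·sin²(Δλ/2)=0.2049159115; c=2·atan2(√a, √(1-a))=0.939529176; dist=6371·c=5985.740 ≈ 5985.7 km; running total=49073.5 km
Leg 5 bearing: y=sinΔλ·cosφ2=-0.46012367, x=cosφ1·sinφ2-sinφ1·cosφ2·cosΔλ=0.66331571; θ=atan2(y, x)=-34.7480° <0 so +360° → 325.2520° ≈ 325.3°
Leg 6: φ1=1.0450316, φ2=-0.5843956, Δφ=-1.6294272, Δλ=-1.4210890 rad; a=sin²(Δφ/2)+cosφ1·cosφ2·sin²(Δλ/2)=0.7073759835; c=2·atan2(√a, √(1-a))=1.998466530; dist=6371·c=12732.230 ≈ 12732.2 km; running total=61805.7 km
Leg 6 bearing: y=sinΔλ·cosφ2=-0.82471670, x=cosφ1·sinφ2-sinφ1·cosφ2·cosΔλ=-0.38447779; θ=atan2(y, x)=-114.9946° <0 so +360° → 245.0054° ≈ 245.0°
Leg 7: φ1=-0.5843956, φ2=0.5240473, Δφ=1.1084429, Δλ=1.7791729 rad; a=sin²(Δφ/2)+cosφ1·cosφ2·sin²(Δλ/2)=0.7127239035; c=2·atan2(√a, √(1-a))=2.010252979; dist=6371·c=12807.322 ≈ 12807.3 km; running total=74613.0 km
Leg 7 bearing: y=sinΔλ·cosφ2=0.84707207, x=cosφ1·sinφ2-sinφ1·cosφ2·cosΔλ=0.31853269; θ=atan2(y, x)=69.3917° ≈ 69.4°

Leg 1: dist=10914.4 km, bearing=238.8°
Leg 2: dist=15025.7 km, bearing=72.1°
Leg 3: dist=2490.5 km, bearing=125.8°
Leg 4: dist=14657.2 km, bearing=4.3°
Leg 5: dist=5985.7 km, bearing=325.3°
Leg 6: dist=12732.2 km, bearing=245.0°
Leg 7: dist=12807.3 km, bearing=69.4°
Total: 74613.0 km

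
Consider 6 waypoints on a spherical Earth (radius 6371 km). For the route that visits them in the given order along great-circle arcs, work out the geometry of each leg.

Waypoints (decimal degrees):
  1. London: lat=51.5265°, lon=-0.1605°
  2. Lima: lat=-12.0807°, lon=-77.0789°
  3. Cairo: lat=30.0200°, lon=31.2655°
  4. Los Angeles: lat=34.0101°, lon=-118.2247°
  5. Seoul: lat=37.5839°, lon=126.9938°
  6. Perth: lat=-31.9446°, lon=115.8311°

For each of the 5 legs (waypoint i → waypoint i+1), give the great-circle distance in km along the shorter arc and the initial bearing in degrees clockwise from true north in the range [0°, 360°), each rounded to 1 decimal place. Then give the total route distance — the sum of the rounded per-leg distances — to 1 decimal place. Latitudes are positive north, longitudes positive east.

Leg 1: dist=10174.2 km, bearing=252.3°
Leg 2: dist=12430.3 km, bearing=62.3°
Leg 3: dist=12207.7 km, bearing=333.4°
Leg 4: dist=9588.0 km, bearing=313.9°
Leg 5: dist=7817.5 km, bearing=190.0°
Total: 52217.7 km

Leg 1: φ1=0.8993071, φ2=-0.2108480, Δφ=-1.1101551, Δλ=-1.3424793 rad; a=sin²(Δφ/2)+cosφ1·cosφ2·sin²(Δλ/2)=0.5130765676; c=2·atan2(√a, √(1-a))=1.596952444; dist=6371·c=10174.184 ≈ 10174.2 km; running total=10174.2 km
Leg 1 bearing: y=sinΔλ·cosφ2=-0.95247722, x=cosφ1·sinφ2-sinφ1·cosφ2·cosΔλ=-0.30348503; θ=atan2(y, x)=-107.6733° <0 so +360° → 252.3267° ≈ 252.3°
Leg 2: φ1=-0.2108480, φ2=0.5239478, Δφ=0.7347958, Δλ=1.8909665 rad; a=sin²(Δφ/2)+cosφ1·cosφ2·sin²(Δλ/2)=0.6855902123; c=2·atan2(√a, √(1-a))=1.951076266; dist=6371·c=12430.307 ≈ 12430.3 km; running total=22604.5 km
Leg 2 bearing: y=sinΔλ·cosφ2=0.82184990, x=cosφ1·sinφ2-sinφ1·cosφ2·cosΔλ=0.43218958; θ=atan2(y, x)=62.2613° ≈ 62.3°
Leg 3: φ1=0.5239478, φ2=0.5935882, Δφ=0.0696404, Δλ=-2.6090962 rad; a=sin²(Δφ/2)+cosφ1·cosφ2·sin²(Δλ/2)=0.6692613268; c=2·atan2(√a, √(1-a))=1.916142735; dist=6371·c=12207.745 ≈ 12207.7 km; running total=34812.2 km
Leg 3 bearing: y=sinΔλ·cosφ2=-0.42084049, x=cosφ1·sinφ2-sinφ1·cosφ2·cosΔλ=0.84160305; θ=atan2(y, x)=-26.5672° <0 so +360° → 333.4328° ≈ 333.4°
Leg 4: φ1=0.5935882, φ2=0.6559628, Δφ=0.0623746, Δλ=4.2798702 rad; a=sin²(Δφ/2)+cosφ1·cosφ2·sin²(Δλ/2)=0.4670964156; c=2·atan2(√a, √(1-a))=1.504941568; dist=6371·c=9587.983 ≈ 9588.0 km; running total=44400.2 km
Leg 4 bearing: y=sinΔλ·cosφ2=-0.71948559, x=cosφ1·sinφ2-sinφ1·cosφ2·cosΔλ=0.69138260; θ=atan2(y, x)=-46.1411° <0 so +360° → 313.8589° ≈ 313.9°
Leg 5: φ1=0.6559628, φ2=-0.5575384, Δφ=-1.2135012, Δλ=-0.1948259 rad; a=sin²(Δφ/2)+cosφ1·cosφ2·sin²(Δλ/2)=0.3314902058; c=2·atan2(√a, √(1-a))=1.227046837; dist=6371·c=7817.515 ≈ 7817.5 km; running total=52217.7 km
Leg 5 bearing: y=sinΔλ·cosφ2=-0.16427758, x=cosφ1·sinφ2-sinφ1·cosφ2·cosΔλ=-0.92705484; θ=atan2(y, x)=-169.9513° <0 so +360° → 190.0487° ≈ 190.0°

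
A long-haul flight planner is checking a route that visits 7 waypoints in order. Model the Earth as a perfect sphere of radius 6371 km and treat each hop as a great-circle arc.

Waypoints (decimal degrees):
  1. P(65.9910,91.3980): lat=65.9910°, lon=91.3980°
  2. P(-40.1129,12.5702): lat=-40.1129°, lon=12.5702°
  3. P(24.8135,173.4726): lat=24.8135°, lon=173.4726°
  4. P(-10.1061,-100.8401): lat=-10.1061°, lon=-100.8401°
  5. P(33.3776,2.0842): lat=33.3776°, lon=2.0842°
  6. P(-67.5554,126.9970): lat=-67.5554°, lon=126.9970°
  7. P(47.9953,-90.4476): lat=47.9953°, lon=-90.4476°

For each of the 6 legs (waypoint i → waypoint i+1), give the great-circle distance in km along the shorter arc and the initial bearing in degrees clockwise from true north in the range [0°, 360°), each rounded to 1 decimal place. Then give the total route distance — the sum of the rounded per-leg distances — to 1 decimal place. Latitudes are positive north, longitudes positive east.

Leg 1: dist=13553.3 km, bearing=242.1°
Leg 2: dist=17554.7 km, bearing=128.0°
Leg 3: dist=10048.6 km, bearing=101.0°
Leg 4: dist=11818.3 km, bearing=58.0°
Leg 5: dist=14867.3 km, bearing=154.3°
Leg 6: dist=16993.8 km, bearing=117.0°
Total: 84836.0 km

Leg 1: φ1=1.1517602, φ2=-0.7001022, Δφ=-1.8518624, Δλ=-1.3758047 rad; a=sin²(Δφ/2)+cosφ1·cosφ2·sin²(Δλ/2)=0.7641300610; c=2·atan2(√a, √(1-a))=2.127346456; dist=6371·c=13553.324 ≈ 13553.3 km; running total=13553.3 km
Leg 1 bearing: y=sinΔλ·cosφ2=-0.75028330, x=cosφ1·sinφ2-sinφ1·cosφ2·cosΔλ=-0.39751254; θ=atan2(y, x)=-117.9154° <0 so +360° → 242.0846° ≈ 242.1°
Leg 2: φ1=-0.7001022, φ2=0.4330773, Δφ=1.1331795, Δλ=2.8082767 rad; a=sin²(Δφ/2)+cosφ1·cosφ2·sin²(Δλ/2)=0.9631774093; c=2·atan2(√a, √(1-a))=2.755413161; dist=6371·c=17554.737 ≈ 17554.7 km; running total=31108.0 km
Leg 2 bearing: y=sinΔλ·cosφ2=0.29697276, x=cosφ1·sinφ2-sinφ1·cosφ2·cosΔλ=-0.23167634; θ=atan2(y, x)=127.9587° ≈ 128.0°
Leg 3: φ1=0.4330773, φ2=-0.1763847, Δφ=-0.6094620, Δλ=-4.7876598 rad; a=sin²(Δφ/2)+cosφ1·cosφ2·sin²(Δλ/2)=0.5032206322; c=2·atan2(√a, √(1-a))=1.577237636; dist=6371·c=10048.581 ≈ 10048.6 km; running total=41156.6 km
Leg 3 bearing: y=sinΔλ·cosφ2=0.98169693, x=cosφ1·sinφ2-sinφ1·cosφ2·cosΔλ=-0.19034089; θ=atan2(y, x)=100.9729° ≈ 101.0°
Leg 4: φ1=-0.1763847, φ2=0.5825490, Δφ=0.7589337, Δλ=1.7963679 rad; a=sin²(Δφ/2)+cosφ1·cosφ2·sin²(Δλ/2)=0.6402058342; c=2·atan2(√a, √(1-a))=1.855019284; dist=6371·c=11818.328 ≈ 11818.3 km; running total=52974.9 km
Leg 4 bearing: y=sinΔλ·cosφ2=0.81390788, x=cosφ1·sinφ2-sinφ1·cosφ2·cosΔλ=0.50884503; θ=atan2(y, x)=57.9869° ≈ 58.0°
Leg 5: φ1=0.5825490, φ2=-1.1790642, Δφ=-1.7616132, Δλ=2.1801396 rad; a=sin²(Δφ/2)+cosφ1·cosφ2·sin²(Δλ/2)=0.8454744151; c=2·atan2(√a, √(1-a))=2.333597084; dist=6371·c=14867.347 ≈ 14867.3 km; running total=67842.2 km
Leg 5 bearing: y=sinΔλ·cosφ2=0.31307693, x=cosφ1·sinφ2-sinφ1·cosφ2·cosΔλ=-0.65159232; θ=atan2(y, x)=154.3367° ≈ 154.3°
Leg 6: φ1=-1.1790642, φ2=0.8376760, Δφ=2.0167402, Δλ=-3.7951242 rad; a=sin²(Δφ/2)+cosφ1·cosφ2·sin²(Δλ/2)=0.9448224195; c=2·atan2(√a, √(1-a))=2.667363158; dist=6371·c=16993.771 ≈ 16993.8 km; running total=84836.0 km
Leg 6 bearing: y=sinΔλ·cosφ2=0.40686448, x=cosφ1·sinφ2-sinφ1·cosφ2·cosΔλ=-0.20734838; θ=atan2(y, x)=117.0045° ≈ 117.0°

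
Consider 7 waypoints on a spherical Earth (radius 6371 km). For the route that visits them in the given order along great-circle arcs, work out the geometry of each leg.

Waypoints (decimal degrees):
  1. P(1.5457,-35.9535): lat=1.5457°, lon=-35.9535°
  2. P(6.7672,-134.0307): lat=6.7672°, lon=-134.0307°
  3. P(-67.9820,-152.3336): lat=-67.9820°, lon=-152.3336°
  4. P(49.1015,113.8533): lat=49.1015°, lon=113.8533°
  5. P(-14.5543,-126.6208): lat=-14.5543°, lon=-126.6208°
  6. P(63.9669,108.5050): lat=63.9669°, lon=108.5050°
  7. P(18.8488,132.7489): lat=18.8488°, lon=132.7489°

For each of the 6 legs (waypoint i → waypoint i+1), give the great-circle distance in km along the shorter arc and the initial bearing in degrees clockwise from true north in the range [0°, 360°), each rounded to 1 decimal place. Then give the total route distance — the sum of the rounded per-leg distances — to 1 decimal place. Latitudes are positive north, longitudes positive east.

Leg 1: φ1=0.0269776, φ2=0.1181099, Δφ=0.0911324, Δλ=-1.7117701 rad; a=sin²(Δφ/2)+cosφ1·cosφ2·sin²(Δλ/2)=0.5681495304; c=2·atan2(√a, √(1-a))=1.707520970; dist=6371·c=10878.616 ≈ 10878.6 km; running total=10878.6 km
Leg 1 bearing: y=sinΔλ·cosφ2=-0.98318189, x=cosφ1·sinφ2-sinφ1·cosφ2·cosΔλ=0.12155631; θ=atan2(y, x)=-82.9520° <0 so +360° → 277.0480° ≈ 277.0°
Leg 2: φ1=0.1181099, φ2=-1.1865097, Δφ=-1.3046197, Δλ=-0.3194459 rad; a=sin²(Δφ/2)+cosφ1·cosφ2·sin²(Δλ/2)=0.3778947090; c=2·atan2(√a, √(1-a))=1.324090784; dist=6371·c=8435.782 ≈ 8435.8 km; running total=19314.4 km
Leg 2 bearing: y=sinΔλ·cosφ2=-0.11773311, x=cosφ1·sinφ2-sinφ1·cosφ2·cosΔλ=-0.96254875; θ=atan2(y, x)=-173.0266° <0 so +360° → 186.9734° ≈ 187.0°
Leg 3: φ1=-1.1865097, φ2=0.8569828, Δφ=2.0434926, Δλ=4.6458378 rad; a=sin²(Δφ/2)+cosφ1·cosφ2·sin²(Δλ/2)=0.8585325967; c=2·atan2(√a, √(1-a))=2.370378884; dist=6371·c=15101.684 ≈ 15101.7 km; running total=34416.1 km
Leg 3 bearing: y=sinΔλ·cosφ2=-0.65327166, x=cosφ1·sinφ2-sinφ1·cosφ2·cosΔλ=0.24300955; θ=atan2(y, x)=-69.5954° <0 so +360° → 290.4046° ≈ 290.4°
Leg 4: φ1=0.8569828, φ2=-0.2540205, Δφ=-1.1110033, Δλ=-4.1970648 rad; a=sin²(Δφ/2)+cosφ1·cosφ2·sin²(Δλ/2)=0.7511259196; c=2·atan2(√a, √(1-a))=2.096997260; dist=6371·c=13359.970 ≈ 13360.0 km; running total=47776.1 km
Leg 4 bearing: y=sinΔλ·cosφ2=0.84221037, x=cosφ1·sinφ2-sinφ1·cosφ2·cosΔλ=0.19602240; θ=atan2(y, x)=76.8978° ≈ 76.9°
Leg 5: φ1=-0.2540205, φ2=1.1164330, Δφ=1.3704535, Δλ=4.1037194 rad; a=sin²(Δφ/2)+cosφ1·cosφ2·sin²(Δλ/2)=0.7343475987; c=2·atan2(√a, √(1-a))=2.058609435; dist=6371·c=13115.401 ≈ 13115.4 km; running total=60891.5 km
Leg 5 bearing: y=sinΔλ·cosφ2=-0.36006975, x=cosφ1·sinφ2-sinφ1·cosφ2·cosΔλ=0.80664403; θ=atan2(y, x)=-24.0550° <0 so +360° → 335.9450° ≈ 335.9°
Leg 6: φ1=1.1164330, φ2=0.3289736, Δφ=-0.7874594, Δλ=0.4231359 rad; a=sin²(Δφ/2)+cosφ1·cosφ2·sin²(Δλ/2)=0.1654920553; c=2·atan2(√a, √(1-a))=0.837912397; dist=6371·c=5338.340 ≈ 5338.3 km; running total=66229.8 km
Leg 6 bearing: y=sinΔλ·cosφ2=0.38860196, x=cosφ1·sinφ2-sinφ1·cosφ2·cosΔλ=-0.63356630; θ=atan2(y, x)=148.4769° ≈ 148.5°

Leg 1: dist=10878.6 km, bearing=277.0°
Leg 2: dist=8435.8 km, bearing=187.0°
Leg 3: dist=15101.7 km, bearing=290.4°
Leg 4: dist=13360.0 km, bearing=76.9°
Leg 5: dist=13115.4 km, bearing=335.9°
Leg 6: dist=5338.3 km, bearing=148.5°
Total: 66229.8 km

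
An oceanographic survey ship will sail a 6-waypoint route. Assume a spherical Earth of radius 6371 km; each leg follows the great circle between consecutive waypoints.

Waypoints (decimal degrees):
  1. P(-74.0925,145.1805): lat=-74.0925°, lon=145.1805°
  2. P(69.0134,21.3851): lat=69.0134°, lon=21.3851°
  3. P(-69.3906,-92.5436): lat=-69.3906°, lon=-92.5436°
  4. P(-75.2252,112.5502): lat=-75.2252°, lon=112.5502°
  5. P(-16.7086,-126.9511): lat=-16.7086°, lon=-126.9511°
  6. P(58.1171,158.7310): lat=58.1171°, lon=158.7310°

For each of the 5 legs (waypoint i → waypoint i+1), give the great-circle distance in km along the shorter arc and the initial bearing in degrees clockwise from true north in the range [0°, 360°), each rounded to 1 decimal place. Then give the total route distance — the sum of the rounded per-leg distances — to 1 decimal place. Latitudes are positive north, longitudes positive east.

Leg 1: dist=18043.8 km, bearing=282.2°
Leg 2: dist=17532.7 km, bearing=237.9°
Leg 3: dist=3840.3 km, bearing=191.0°
Leg 4: dist=9022.3 km, bearing=123.4°
Leg 5: dist=10693.0 km, bearing=329.2°
Total: 59132.1 km

Leg 1: φ1=-1.2931581, φ2=1.2045111, Δφ=2.4976691, Δλ=-2.1606373 rad; a=sin²(Δφ/2)+cosφ1·cosφ2·sin²(Δλ/2)=0.9762556567; c=2·atan2(√a, √(1-a))=2.832175838; dist=6371·c=18043.792 ≈ 18043.8 km; running total=18043.8 km
Leg 1 bearing: y=sinΔλ·cosφ2=-0.29763275, x=cosφ1·sinφ2-sinφ1·cosφ2·cosΔλ=0.06431908; θ=atan2(y, x)=-77.8058° <0 so +360° → 282.1942° ≈ 282.2°
Leg 2: φ1=1.2045111, φ2=-1.2110944, Δφ=-2.4156055, Δλ=-1.9884309 rad; a=sin²(Δφ/2)+cosφ1·cosφ2·sin²(Δλ/2)=0.9625220369; c=2·atan2(√a, √(1-a))=2.751947931; dist=6371·c=17532.660 ≈ 17532.7 km; running total=35576.5 km
Leg 2 bearing: y=sinΔλ·cosφ2=-0.32174154, x=cosφ1·sinφ2-sinφ1·cosφ2·cosΔλ=-0.20193029; θ=atan2(y, x)=-122.1131° <0 so +360° → 237.8869° ≈ 237.9°
Leg 3: φ1=-1.2110944, φ2=-1.3129274, Δφ=-0.1018330, Δλ=3.5795621 rad; a=sin²(Δφ/2)+cosφ1·cosφ2·sin²(Δλ/2)=0.0881199504; c=2·atan2(√a, √(1-a))=0.602784625; dist=6371·c=3840.341 ≈ 3840.3 km; running total=39416.8 km
Leg 3 bearing: y=sinΔλ·cosφ2=-0.10815456, x=cosφ1·sinφ2-sinφ1·cosφ2·cosΔλ=-0.55652663; θ=atan2(y, x)=-169.0023° <0 so +360° → 190.9977° ≈ 191.0°
Leg 4: φ1=-1.3129274, φ2=-0.2916201, Δφ=1.0213073, Δλ=-4.1800862 rad; a=sin²(Δφ/2)+cosφ1·cosφ2·sin²(Δλ/2)=0.4229825202; c=2·atan2(√a, √(1-a))=1.416145645; dist=6371·c=9022.264 ≈ 9022.3 km; running total=48439.1 km
Leg 4 bearing: y=sinΔλ·cosφ2=0.82526165, x=cosφ1·sinφ2-sinφ1·cosφ2·cosΔλ=-0.54333824; θ=atan2(y, x)=123.3602° ≈ 123.4°
Leg 5: φ1=-0.2916201, φ2=1.0143347, Δφ=1.3059548, Δλ=4.9860933 rad; a=sin²(Δφ/2)+cosφ1·cosφ2·sin²(Δλ/2)=0.5536939402; c=2·atan2(√a, √(1-a))=1.678391688; dist=6371·c=10693.033 ≈ 10693.0 km; running total=59132.1 km
Leg 5 bearing: y=sinΔλ·cosφ2=-0.50852390, x=cosφ1·sinφ2-sinφ1·cosφ2·cosΔλ=0.85432504; θ=atan2(y, x)=-30.7626° <0 so +360° → 329.2374° ≈ 329.2°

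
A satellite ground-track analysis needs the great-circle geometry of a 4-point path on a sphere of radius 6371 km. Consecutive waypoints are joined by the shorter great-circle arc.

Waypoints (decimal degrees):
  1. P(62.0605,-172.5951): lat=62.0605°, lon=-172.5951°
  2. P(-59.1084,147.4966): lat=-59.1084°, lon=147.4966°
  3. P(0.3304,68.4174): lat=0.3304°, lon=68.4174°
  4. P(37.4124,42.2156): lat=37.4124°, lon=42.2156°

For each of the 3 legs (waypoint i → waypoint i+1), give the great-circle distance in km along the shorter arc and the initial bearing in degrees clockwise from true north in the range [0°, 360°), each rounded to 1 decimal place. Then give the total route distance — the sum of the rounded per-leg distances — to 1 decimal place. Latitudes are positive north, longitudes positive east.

Leg 1: φ1=1.0831601, φ2=-1.0316362, Δφ=-2.1147963, Δλ=5.5866541 rad; a=sin²(Δφ/2)+cosφ1·cosφ2·sin²(Δλ/2)=0.7867973098; c=2·atan2(√a, √(1-a))=2.181683763; dist=6371·c=13899.507 ≈ 13899.5 km; running total=13899.5 km
Leg 1 bearing: y=sinΔλ·cosφ2=-0.32938720, x=cosφ1·sinφ2-sinφ1·cosφ2·cosΔλ=-0.74999552; θ=atan2(y, x)=-156.2896° <0 so +360° → 203.7104° ≈ 203.7°
Leg 2: φ1=-1.0316362, φ2=0.0057666, Δφ=1.0374028, Δλ=-1.3801924 rad; a=sin²(Δφ/2)+cosφ1·cosφ2·sin²(Δλ/2)=0.4538412882; c=2·atan2(√a, √(1-a))=1.478347269; dist=6371·c=9418.550 ≈ 9418.6 km; running total=23318.1 km
Leg 2 bearing: y=sinΔλ·cosφ2=-0.98187368, x=cosφ1·sinφ2-sinφ1·cosφ2·cosΔλ=0.16553422; θ=atan2(y, x)=-80.4305° <0 so +360° → 279.5695° ≈ 279.6°
Leg 3: φ1=0.0057666, φ2=0.6529696, Δφ=0.6472030, Δλ=-0.4573077 rad; a=sin²(Δφ/2)+cosφ1·cosφ2·sin²(Δλ/2)=0.1419211068; c=2·atan2(√a, √(1-a))=0.772514763; dist=6371·c=4921.692 ≈ 4921.7 km; running total=28239.8 km
Leg 3 bearing: y=sinΔλ·cosφ2=-0.35070305, x=cosφ1·sinφ2-sinφ1·cosφ2·cosΔλ=0.60342804; θ=atan2(y, x)=-30.1645° <0 so +360° → 329.8355° ≈ 329.8°

Leg 1: dist=13899.5 km, bearing=203.7°
Leg 2: dist=9418.6 km, bearing=279.6°
Leg 3: dist=4921.7 km, bearing=329.8°
Total: 28239.8 km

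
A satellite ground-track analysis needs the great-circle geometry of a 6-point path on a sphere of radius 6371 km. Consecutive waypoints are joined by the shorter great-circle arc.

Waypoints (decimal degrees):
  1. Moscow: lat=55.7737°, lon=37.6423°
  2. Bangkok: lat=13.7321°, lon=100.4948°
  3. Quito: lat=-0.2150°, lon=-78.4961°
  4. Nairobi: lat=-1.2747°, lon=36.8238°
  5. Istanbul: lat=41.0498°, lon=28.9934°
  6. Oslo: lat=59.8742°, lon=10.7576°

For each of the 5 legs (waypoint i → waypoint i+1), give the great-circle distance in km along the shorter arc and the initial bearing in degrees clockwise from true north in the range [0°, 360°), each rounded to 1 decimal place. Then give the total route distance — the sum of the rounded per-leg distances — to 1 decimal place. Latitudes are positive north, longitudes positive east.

Leg 1: dist=7065.3 km, bearing=105.1°
Leg 2: dist=18508.0 km, bearing=355.7°
Leg 3: dist=12821.6 km, bearing=91.5°
Leg 4: dist=4772.4 km, bearing=351.3°
Leg 5: dist=2440.9 km, bearing=335.2°
Total: 45608.2 km

Leg 1: φ1=0.9734347, φ2=0.2396704, Δφ=-0.7337643, Δλ=1.0969831 rad; a=sin²(Δφ/2)+cosφ1·cosφ2·sin²(Δλ/2)=0.2772102547; c=2·atan2(√a, √(1-a))=1.108974870; dist=6371·c=7065.279 ≈ 7065.3 km; running total=7065.3 km
Leg 1 bearing: y=sinΔλ·cosφ2=0.86440005, x=cosφ1·sinφ2-sinφ1·cosφ2·cosΔλ=-0.23296239; θ=atan2(y, x)=105.0833° ≈ 105.1°
Leg 2: φ1=0.2396704, φ2=-0.0037525, Δφ=-0.2434228, Δλ=-3.1239805 rad; a=sin²(Δφ/2)+cosφ1·cosφ2·sin²(Δλ/2)=0.9860747749; c=2·atan2(√a, √(1-a))=2.905031061; dist=6371·c=18507.953 ≈ 18508.0 km; running total=25573.3 km
Leg 2 bearing: y=sinΔλ·cosφ2=-0.01761108, x=cosφ1·sinφ2-sinφ1·cosφ2·cosΔλ=0.23369874; θ=atan2(y, x)=-4.3096° <0 so +360° → 355.6904° ≈ 355.7°
Leg 3: φ1=-0.0037525, φ2=-0.0222477, Δφ=-0.0184953, Δλ=2.0127119 rad; a=sin²(Δφ/2)+cosφ1·cosφ2·sin²(Δλ/2)=0.7137397606; c=2·atan2(√a, √(1-a))=2.012499197; dist=6371·c=12821.632 ≈ 12821.6 km; running total=38394.9 km
Leg 3 bearing: y=sinΔλ·cosφ2=0.90371037, x=cosφ1·sinφ2-sinφ1·cosφ2·cosΔλ=-0.02385014; θ=atan2(y, x)=91.5118° ≈ 91.5°
Leg 4: φ1=-0.0222477, φ2=0.7164542, Δφ=0.7387019, Δλ=-0.1366663 rad; a=sin²(Δφ/2)+cosφ1·cosφ2·sin²(Δλ/2)=0.1338434203; c=2·atan2(√a, √(1-a))=0.749083682; dist=6371·c=4772.412 ≈ 4772.4 km; running total=43167.3 km
Leg 4 bearing: y=sinΔλ·cosφ2=-0.10274483, x=cosφ1·sinφ2-sinφ1·cosφ2·cosΔλ=0.67317229; θ=atan2(y, x)=-8.6780° <0 so +360° → 351.3220° ≈ 351.3°
Leg 5: φ1=0.7164542, φ2=1.0450019, Δφ=0.3285478, Δλ=-0.3182748 rad; a=sin²(Δφ/2)+cosφ1·cosφ2·sin²(Δλ/2)=0.0362488556; c=2·atan2(√a, √(1-a))=0.383121489; dist=6371·c=2440.867 ≈ 2440.9 km; running total=45608.2 km
Leg 5 bearing: y=sinΔλ·cosφ2=-0.15705886, x=cosφ1·sinφ2-sinφ1·cosφ2·cosΔλ=0.33922267; θ=atan2(y, x)=-24.8440° <0 so +360° → 335.1560° ≈ 335.2°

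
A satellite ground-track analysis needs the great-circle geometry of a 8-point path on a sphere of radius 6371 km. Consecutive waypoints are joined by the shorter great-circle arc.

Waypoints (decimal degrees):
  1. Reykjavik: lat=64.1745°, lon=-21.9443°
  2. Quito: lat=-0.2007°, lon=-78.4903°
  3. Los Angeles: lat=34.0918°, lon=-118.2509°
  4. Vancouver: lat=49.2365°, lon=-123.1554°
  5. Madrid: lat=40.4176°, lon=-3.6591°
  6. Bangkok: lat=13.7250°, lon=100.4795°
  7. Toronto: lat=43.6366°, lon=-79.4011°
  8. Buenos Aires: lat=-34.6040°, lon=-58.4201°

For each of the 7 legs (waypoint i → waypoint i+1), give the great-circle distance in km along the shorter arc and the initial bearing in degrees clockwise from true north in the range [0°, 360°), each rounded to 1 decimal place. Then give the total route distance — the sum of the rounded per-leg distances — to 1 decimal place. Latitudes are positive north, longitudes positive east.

Leg 1: φ1=1.1200563, φ2=-0.0035029, Δφ=-1.1235592, Δλ=-0.9869139 rad; a=sin²(Δφ/2)+cosφ1·cosφ2·sin²(Δλ/2)=0.3815024722; c=2·atan2(√a, √(1-a))=1.331524712; dist=6371·c=8483.144 ≈ 8483.1 km; running total=8483.1 km
Leg 1 bearing: y=sinΔλ·cosφ2=-0.83432356, x=cosφ1·sinφ2-sinφ1·cosφ2·cosΔλ=-0.49773240; θ=atan2(y, x)=-120.8190° <0 so +360° → 239.1810° ≈ 239.2°
Leg 2: φ1=-0.0035029, φ2=0.5950142, Δφ=0.5985170, Δλ=-0.6939534 rad; a=sin²(Δφ/2)+cosφ1·cosφ2·sin²(Δλ/2)=0.1826781034; c=2·atan2(√a, √(1-a))=0.883248821; dist=6371·c=5627.178 ≈ 5627.2 km; running total=14110.3 km
Leg 2 bearing: y=sinΔλ·cosφ2=-0.52966316, x=cosφ1·sinφ2-sinφ1·cosφ2·cosΔλ=0.56274701; θ=atan2(y, x)=-43.2653° <0 so +360° → 316.7347° ≈ 316.7°
Leg 3: φ1=0.5950142, φ2=0.8593390, Δφ=0.2643249, Δλ=-0.0855997 rad; a=sin²(Δφ/2)+cosφ1·cosφ2·sin²(Δλ/2)=0.0183553581; c=2·atan2(√a, √(1-a))=0.271799758; dist=6371·c=1731.636 ≈ 1731.6 km; running total=15841.9 km
Leg 3 bearing: y=sinΔλ·cosφ2=-0.05582307, x=cosφ1·sinφ2-sinφ1·cosφ2·cosΔλ=0.26259768; θ=atan2(y, x)=-12.0013° <0 so +360° → 347.9987° ≈ 348.0°
Leg 4: φ1=0.8593390, φ2=0.7054202, Δφ=-0.1539188, Δλ=2.0856039 rad; a=sin²(Δφ/2)+cosφ1·cosφ2·sin²(Δλ/2)=0.3768445410; c=2·atan2(√a, √(1-a))=1.321924276; dist=6371·c=8421.980 ≈ 8422.0 km; running total=24263.9 km
Leg 4 bearing: y=sinΔλ·cosφ2=0.66266010, x=cosφ1·sinφ2-sinφ1·cosφ2·cosΔλ=0.70725704; θ=atan2(y, x)=43.1354° ≈ 43.1°
Leg 5: φ1=0.7054202, φ2=0.2395464, Δφ=-0.4658738, Δλ=1.8175614 rad; a=sin²(Δφ/2)+cosφ1·cosφ2·sin²(Δλ/2)=0.5134155245; c=2·atan2(√a, √(1-a))=1.597630596; dist=6371·c=10178.505 ≈ 10178.5 km; running total=34442.4 km
Leg 5 bearing: y=sinΔλ·cosφ2=0.94201834, x=cosφ1·sinφ2-sinφ1·cosφ2·cosΔλ=0.33448699; θ=atan2(y, x)=70.4513° ≈ 70.5°
Leg 6: φ1=0.2395464, φ2=0.7616023, Δφ=0.5220559, Δλ=-3.1395087 rad; a=sin²(Δφ/2)+cosφ1·cosφ2·sin²(Δλ/2)=0.7696668772; c=2·atan2(√a, √(1-a))=2.140442056; dist=6371·c=13636.756 ≈ 13636.8 km; running total=48079.2 km
Leg 6 bearing: y=sinΔλ·cosφ2=-0.00150820, x=cosφ1·sinφ2-sinφ1·cosφ2·cosΔλ=0.84209075; θ=atan2(y, x)=-0.1026° <0 so +360° → 359.8974° ≈ 359.9°
Leg 7: φ1=0.7616023, φ2=-0.6039537, Δφ=-1.3655561, Δλ=0.3661875 rad; a=sin²(Δφ/2)+cosφ1·cosφ2·sin²(Δλ/2)=0.4178465288; c=2·atan2(√a, √(1-a))=1.405740963; dist=6371·c=8955.976 ≈ 8956.0 km; running total=57035.2 km
Leg 7 bearing: y=sinΔλ·cosφ2=0.29471665, x=cosφ1·sinφ2-sinφ1·cosφ2·cosΔλ=-0.94135292; θ=atan2(y, x)=162.6158° ≈ 162.6°

Leg 1: dist=8483.1 km, bearing=239.2°
Leg 2: dist=5627.2 km, bearing=316.7°
Leg 3: dist=1731.6 km, bearing=348.0°
Leg 4: dist=8422.0 km, bearing=43.1°
Leg 5: dist=10178.5 km, bearing=70.5°
Leg 6: dist=13636.8 km, bearing=359.9°
Leg 7: dist=8956.0 km, bearing=162.6°
Total: 57035.2 km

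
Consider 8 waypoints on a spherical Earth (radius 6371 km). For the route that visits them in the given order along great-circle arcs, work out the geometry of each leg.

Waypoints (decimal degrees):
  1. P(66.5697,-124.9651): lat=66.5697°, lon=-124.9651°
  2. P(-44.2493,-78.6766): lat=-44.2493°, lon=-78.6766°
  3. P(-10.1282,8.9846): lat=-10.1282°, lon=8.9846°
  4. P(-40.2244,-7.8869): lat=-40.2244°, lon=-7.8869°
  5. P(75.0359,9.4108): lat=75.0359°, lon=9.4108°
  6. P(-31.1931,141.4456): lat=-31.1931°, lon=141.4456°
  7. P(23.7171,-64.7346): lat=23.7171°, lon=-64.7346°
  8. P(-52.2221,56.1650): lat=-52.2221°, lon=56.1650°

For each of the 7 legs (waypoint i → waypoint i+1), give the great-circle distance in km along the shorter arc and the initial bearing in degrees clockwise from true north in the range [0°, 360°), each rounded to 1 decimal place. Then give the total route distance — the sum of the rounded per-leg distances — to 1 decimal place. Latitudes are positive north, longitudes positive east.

Leg 1: φ1=1.1618604, φ2=-0.7722960, Δφ=-1.9341564, Δλ=0.8078867 rad; a=sin²(Δφ/2)+cosφ1·cosφ2·sin²(Δλ/2)=0.7217106047; c=2·atan2(√a, √(1-a))=2.030208392; dist=6371·c=12934.458 ≈ 12934.5 km; running total=12934.5 km
Leg 1 bearing: y=sinΔλ·cosφ2=0.51776959, x=cosφ1·sinφ2-sinφ1·cosφ2·cosΔλ=-0.73163671; θ=atan2(y, x)=144.7135° ≈ 144.7°
Leg 2: φ1=-0.7722960, φ2=-0.1767704, Δφ=0.5955255, Δλ=1.5299766 rad; a=sin²(Δφ/2)+cosφ1·cosφ2·sin²(Δλ/2)=0.4242591133; c=2·atan2(√a, √(1-a))=1.418729153; dist=6371·c=9038.723 ≈ 9038.7 km; running total=21973.2 km
Leg 2 bearing: y=sinΔλ·cosφ2=0.98359672, x=cosφ1·sinφ2-sinφ1·cosφ2·cosΔλ=-0.09793246; θ=atan2(y, x)=95.6860° ≈ 95.7°
Leg 3: φ1=-0.1767704, φ2=-0.7020482, Δφ=-0.5252778, Δλ=-0.2944632 rad; a=sin²(Δφ/2)+cosφ1·cosφ2·sin²(Δλ/2)=0.0835833123; c=2·atan2(√a, √(1-a))=0.586589386; dist=6371·c=3737.161 ≈ 3737.2 km; running total=25710.4 km
Leg 3 bearing: y=sinΔλ·cosφ2=-0.22159384, x=cosφ1·sinφ2-sinφ1·cosφ2·cosΔλ=-0.50723243; θ=atan2(y, x)=-156.4010° <0 so +360° → 203.5990° ≈ 203.6°
Leg 4: φ1=-0.7020482, φ2=1.3096235, Δφ=2.0116717, Δλ=0.3019018 rad; a=sin²(Δφ/2)+cosφ1·cosφ2·sin²(Δλ/2)=0.7178239780; c=2·atan2(√a, √(1-a))=2.021554336; dist=6371·c=12879.323 ≈ 12879.3 km; running total=38589.7 km
Leg 4 bearing: y=sinΔλ·cosφ2=0.07677639, x=cosφ1·sinφ2-sinφ1·cosφ2·cosΔλ=0.89683680; θ=atan2(y, x)=4.8930° ≈ 4.9°
Leg 5: φ1=1.3096235, φ2=-0.5444223, Δφ=-1.8540458, Δλ=2.3044420 rad; a=sin²(Δφ/2)+cosφ1·cosφ2·sin²(Δλ/2)=0.8241296317; c=2·atan2(√a, √(1-a))=2.276092360; dist=6371·c=14500.984 ≈ 14501.0 km; running total=53090.7 km
Leg 5 bearing: y=sinΔλ·cosφ2=0.63535811, x=cosφ1·sinφ2-sinφ1·cosφ2·cosΔλ=0.41961888; θ=atan2(y, x)=56.5574° ≈ 56.6°
Leg 6: φ1=-0.5444223, φ2=0.4139415, Δφ=0.9583638, Δλ=-3.5985233 rad; a=sin²(Δφ/2)+cosφ1·cosφ2·sin²(Δλ/2)=0.9555768794; c=2·atan2(√a, √(1-a))=2.716871711; dist=6371·c=17309.190 ≈ 17309.2 km; running total=70399.9 km
Leg 6 bearing: y=sinΔλ·cosφ2=0.40393351, x=cosφ1·sinφ2-sinφ1·cosφ2·cosΔλ=-0.08146503; θ=atan2(y, x)=101.4024° ≈ 101.4°
Leg 7: φ1=0.4139415, φ2=-0.9114476, Δφ=-1.3253891, Δλ=2.1100961 rad; a=sin²(Δφ/2)+cosφ1·cosφ2·sin²(Δλ/2)=0.8029675929; c=2·atan2(√a, √(1-a))=2.221737243; dist=6371·c=14154.688 ≈ 14154.7 km; running total=84554.6 km
Leg 7 bearing: y=sinΔλ·cosφ2=0.52565467, x=cosφ1·sinφ2-sinφ1·cosφ2·cosΔλ=-0.59710109; θ=atan2(y, x)=138.6411° ≈ 138.6°

Leg 1: dist=12934.5 km, bearing=144.7°
Leg 2: dist=9038.7 km, bearing=95.7°
Leg 3: dist=3737.2 km, bearing=203.6°
Leg 4: dist=12879.3 km, bearing=4.9°
Leg 5: dist=14501.0 km, bearing=56.6°
Leg 6: dist=17309.2 km, bearing=101.4°
Leg 7: dist=14154.7 km, bearing=138.6°
Total: 84554.6 km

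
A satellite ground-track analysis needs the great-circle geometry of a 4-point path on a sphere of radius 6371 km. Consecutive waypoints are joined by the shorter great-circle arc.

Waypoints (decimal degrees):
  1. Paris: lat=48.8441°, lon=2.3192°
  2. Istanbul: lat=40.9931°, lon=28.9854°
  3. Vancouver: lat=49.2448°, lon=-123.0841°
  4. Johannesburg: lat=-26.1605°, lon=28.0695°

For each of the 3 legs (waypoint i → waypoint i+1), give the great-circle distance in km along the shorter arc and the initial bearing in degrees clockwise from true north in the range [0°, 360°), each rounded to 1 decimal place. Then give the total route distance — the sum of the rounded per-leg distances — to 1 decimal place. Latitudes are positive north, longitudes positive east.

Leg 1: dist=2259.0 km, bearing=102.7°
Leg 2: dist=9615.2 km, bearing=342.2°
Leg 3: dist=16446.9 km, bearing=54.6°
Total: 28321.1 km

Leg 1: φ1=0.8524904, φ2=0.7154646, Δφ=-0.1370258, Δλ=0.4654130 rad; a=sin²(Δφ/2)+cosφ1·cosφ2·sin²(Δλ/2)=0.0311039126; c=2·atan2(√a, √(1-a))=0.354580631; dist=6371·c=2259.033 ≈ 2259.0 km; running total=2259.0 km
Leg 1 bearing: y=sinΔλ·cosφ2=0.33874300, x=cosφ1·sinφ2-sinφ1·cosφ2·cosΔλ=-0.07615126; θ=atan2(y, x)=102.6698° ≈ 102.7°
Leg 2: φ1=0.7154646, φ2=0.8594839, Δφ=0.1440193, Δλ=-2.6541135 rad; a=sin²(Δφ/2)+cosφ1·cosφ2·sin²(Δλ/2)=0.4692254388; c=2·atan2(√a, √(1-a))=1.509208277; dist=6371·c=9615.166 ≈ 9615.2 km; running total=11874.2 km
Leg 2 bearing: y=sinΔλ·cosφ2=-0.30578500, x=cosφ1·sinφ2-sinφ1·cosφ2·cosΔλ=0.95010907; θ=atan2(y, x)=-17.8404° <0 so +360° → 342.1596° ≈ 342.2°
Leg 3: φ1=0.8594839, φ2=-0.4565869, Δφ=-1.3160708, Δλ=2.6381280 rad; a=sin²(Δφ/2)+cosφ1·cosφ2·sin²(Δλ/2)=0.9236107757; c=2·atan2(√a, √(1-a))=2.581529478; dist=6371·c=16446.924 ≈ 16446.9 km; running total=28321.1 km
Leg 3 bearing: y=sinΔλ·cosφ2=0.43304087, x=cosφ1·sinφ2-sinφ1·cosφ2·cosΔλ=0.30771943; θ=atan2(y, x)=54.6023° ≈ 54.6°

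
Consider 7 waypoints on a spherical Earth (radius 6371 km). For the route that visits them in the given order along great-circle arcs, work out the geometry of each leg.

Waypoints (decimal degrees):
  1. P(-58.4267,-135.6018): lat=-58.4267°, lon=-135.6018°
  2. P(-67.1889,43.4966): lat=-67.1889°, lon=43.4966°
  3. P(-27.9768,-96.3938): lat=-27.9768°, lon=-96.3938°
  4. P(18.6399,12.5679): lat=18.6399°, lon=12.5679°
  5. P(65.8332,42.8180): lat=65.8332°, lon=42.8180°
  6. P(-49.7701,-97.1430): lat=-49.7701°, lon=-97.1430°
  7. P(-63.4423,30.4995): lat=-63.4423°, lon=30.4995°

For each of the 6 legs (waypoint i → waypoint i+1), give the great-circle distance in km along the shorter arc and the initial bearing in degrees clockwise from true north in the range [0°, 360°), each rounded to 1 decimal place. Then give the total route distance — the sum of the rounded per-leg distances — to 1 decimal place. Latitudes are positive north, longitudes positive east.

Leg 1: φ1=-1.0197383, φ2=-1.1726675, Δφ=-0.1529292, Δλ=3.1258568 rad; a=sin²(Δφ/2)+cosφ1·cosφ2·sin²(Δλ/2)=0.2088152678; c=2·atan2(√a, √(1-a))=0.949155927; dist=6371·c=6047.072 ≈ 6047.1 km; running total=6047.1 km
Leg 1 bearing: y=sinΔλ·cosφ2=0.00610046, x=cosφ1·sinφ2-sinφ1·cosφ2·cosΔλ=-0.81290134; θ=atan2(y, x)=179.5700° ≈ 179.6°
Leg 2: φ1=-1.1726675, φ2=-0.4882873, Δφ=0.6843803, Δλ=-2.4415481 rad; a=sin²(Δφ/2)+cosφ1·cosφ2·sin²(Δλ/2)=0.4147193680; c=2·atan2(√a, √(1-a))=1.399397075; dist=6371·c=8915.559 ≈ 8915.6 km; running total=14962.7 km
Leg 2 bearing: y=sinΔλ·cosφ2=-0.56896299, x=cosφ1·sinφ2-sinφ1·cosφ2·cosΔλ=-0.80448118; θ=atan2(y, x)=-144.7304° <0 so +360° → 215.2696° ≈ 215.3°
Leg 3: φ1=-0.4882873, φ2=0.3253276, Δφ=0.8136149, Δλ=1.9017404 rad; a=sin²(Δφ/2)+cosφ1·cosφ2·sin²(Δλ/2)=0.7109243756; c=2·atan2(√a, √(1-a))=2.006279747; dist=6371·c=12782.008 ≈ 12782.0 km; running total=27744.7 km
Leg 3 bearing: y=sinΔλ·cosφ2=0.89612842, x=cosφ1·sinφ2-sinφ1·cosφ2·cosΔλ=0.13783139; θ=atan2(y, x)=81.2560° ≈ 81.3°
Leg 4: φ1=0.3253276, φ2=1.1490061, Δφ=0.8236785, Δλ=0.5279638 rad; a=sin²(Δφ/2)+cosφ1·cosφ2·sin²(Δλ/2)=0.1866470920; c=2·atan2(√a, √(1-a))=0.893477684; dist=6371·c=5692.346 ≈ 5692.3 km; running total=33437.0 km
Leg 4 bearing: y=sinΔλ·cosφ2=0.20624288, x=cosφ1·sinφ2-sinφ1·cosφ2·cosΔλ=0.75146769; θ=atan2(y, x)=15.3471° ≈ 15.3°
Leg 5: φ1=1.1490061, φ2=-0.8686521, Δφ=-2.0176582, Δλ=-2.4427803 rad; a=sin²(Δφ/2)+cosφ1·cosφ2·sin²(Δλ/2)=0.9494908227; c=2·atan2(√a, √(1-a))=2.688235182; dist=6371·c=17126.746 ≈ 17126.7 km; running total=50563.7 km
Leg 5 bearing: y=sinΔλ·cosφ2=-0.41548503, x=cosφ1·sinφ2-sinφ1·cosφ2·cosΔλ=0.13857919; θ=atan2(y, x)=-71.5546° <0 so +360° → 288.4454° ≈ 288.4°
Leg 6: φ1=-0.8686521, φ2=-1.1072770, Δφ=-0.2386249, Δλ=2.2277819 rad; a=sin²(Δφ/2)+cosφ1·cosφ2·sin²(Δλ/2)=0.2467268738; c=2·atan2(√a, √(1-a))=1.039621951; dist=6371·c=6623.431 ≈ 6623.4 km; running total=57187.1 km
Leg 6 bearing: y=sinΔλ·cosφ2=0.35402933, x=cosφ1·sinφ2-sinφ1·cosφ2·cosΔλ=-0.78617691; θ=atan2(y, x)=155.7571° ≈ 155.8°

Leg 1: dist=6047.1 km, bearing=179.6°
Leg 2: dist=8915.6 km, bearing=215.3°
Leg 3: dist=12782.0 km, bearing=81.3°
Leg 4: dist=5692.3 km, bearing=15.3°
Leg 5: dist=17126.7 km, bearing=288.4°
Leg 6: dist=6623.4 km, bearing=155.8°
Total: 57187.1 km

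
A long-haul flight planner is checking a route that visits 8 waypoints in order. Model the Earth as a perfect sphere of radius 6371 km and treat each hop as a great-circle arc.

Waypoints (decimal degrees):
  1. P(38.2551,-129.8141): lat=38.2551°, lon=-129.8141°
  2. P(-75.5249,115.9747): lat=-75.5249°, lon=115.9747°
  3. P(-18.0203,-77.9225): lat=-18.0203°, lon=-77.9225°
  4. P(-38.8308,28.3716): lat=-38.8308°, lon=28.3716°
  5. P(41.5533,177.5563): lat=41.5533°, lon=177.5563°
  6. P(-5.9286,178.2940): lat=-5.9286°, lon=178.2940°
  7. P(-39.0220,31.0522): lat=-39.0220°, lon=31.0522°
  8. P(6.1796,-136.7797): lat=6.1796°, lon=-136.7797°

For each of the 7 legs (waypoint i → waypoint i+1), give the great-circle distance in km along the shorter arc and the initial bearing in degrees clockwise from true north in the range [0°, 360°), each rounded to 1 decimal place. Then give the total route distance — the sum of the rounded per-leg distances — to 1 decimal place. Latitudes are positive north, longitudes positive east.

Leg 1: dist=14771.6 km, bearing=198.1°
Leg 2: dist=9568.9 km, bearing=166.8°
Leg 3: dist=10095.9 km, bearing=131.6°
Leg 4: dist=17394.2 km, bearing=73.5°
Leg 5: dist=5280.3 km, bearing=179.0°
Leg 6: dist=13987.2 km, bearing=211.2°
Leg 7: dist=16164.1 km, bearing=201.6°
Total: 87262.2 km

Leg 1: φ1=0.6676775, φ2=-1.3181582, Δφ=-1.9858356, Δλ=4.2898238 rad; a=sin²(Δφ/2)+cosφ1·cosφ2·sin²(Δλ/2)=0.8400027181; c=2·atan2(√a, √(1-a))=2.318566376; dist=6371·c=14771.586 ≈ 14771.6 km; running total=14771.6 km
Leg 1 bearing: y=sinΔλ·cosφ2=-0.22797281, x=cosφ1·sinφ2-sinφ1·cosφ2·cosΔλ=-0.69686513; θ=atan2(y, x)=-161.8850° <0 so +360° → 198.1150° ≈ 198.1°
Leg 2: φ1=-1.3181582, φ2=-0.3145136, Δφ=1.0036446, Δλ=-3.3841446 rad; a=sin²(Δφ/2)+cosφ1·cosφ2·sin²(Δλ/2)=0.4656031096; c=2·atan2(√a, √(1-a))=1.501948168; dist=6371·c=9568.912 ≈ 9568.9 km; running total=24340.5 km
Leg 2 bearing: y=sinΔλ·cosφ2=0.22839902, x=cosφ1·sinφ2-sinφ1·cosφ2·cosΔλ=-0.97113403; θ=atan2(y, x)=166.7652° ≈ 166.8°
Leg 3: φ1=-0.3145136, φ2=-0.6777253, Δφ=-0.3632117, Δλ=1.8551820 rad; a=sin²(Δφ/2)+cosφ1·cosφ2·sin²(Δλ/2)=0.5069347839; c=2·atan2(√a, √(1-a))=1.584666339; dist=6371·c=10095.909 ≈ 10095.9 km; running total=34436.4 km
Leg 3 bearing: y=sinΔλ·cosφ2=0.74771181, x=cosφ1·sinφ2-sinφ1·cosφ2·cosΔλ=-0.66387852; θ=atan2(y, x)=131.6012° ≈ 131.6°
Leg 4: φ1=-0.6777253, φ2=0.7252419, Δφ=1.4029672, Δλ=2.6037642 rad; a=sin²(Δφ/2)+cosφ1·cosφ2·sin²(Δλ/2)=0.9582856401; c=2·atan2(√a, √(1-a))=2.730216183; dist=6371·c=17394.207 ≈ 17394.2 km; running total=51830.6 km
Leg 4 bearing: y=sinΔλ·cosφ2=0.38335327, x=cosφ1·sinφ2-sinφ1·cosφ2·cosΔλ=0.11374250; θ=atan2(y, x)=73.4742° ≈ 73.5°
Leg 5: φ1=0.7252419, φ2=-0.1034736, Δφ=-0.8287155, Δλ=0.0128753 rad; a=sin²(Δφ/2)+cosφ1·cosφ2·sin²(Δλ/2)=0.1621193057; c=2·atan2(√a, √(1-a))=0.828799190; dist=6371·c=5280.280 ≈ 5280.3 km; running total=57110.9 km
Leg 5 bearing: y=sinΔλ·cosφ2=0.01280608, x=cosφ1·sinφ2-sinφ1·cosφ2·cosΔλ=-0.73700919; θ=atan2(y, x)=179.0045° ≈ 179.0°
Leg 6: φ1=-0.1034736, φ2=-0.6810624, Δφ=-0.5775888, Δλ=-2.5698542 rad; a=sin²(Δφ/2)+cosφ1·cosφ2·sin²(Δλ/2)=0.7924097090; c=2·atan2(√a, √(1-a))=2.195453746; dist=6371·c=13987.236 ≈ 13987.2 km; running total=71098.1 km
Leg 6 bearing: y=sinΔλ·cosφ2=-0.42037888, x=cosφ1·sinφ2-sinφ1·cosφ2·cosΔλ=-0.69373471; θ=atan2(y, x)=-148.7856° <0 so +360° → 211.2144° ≈ 211.2°
Leg 7: φ1=-0.6810624, φ2=0.1078544, Δφ=0.7889167, Δλ=-2.9292192 rad; a=sin²(Δφ/2)+cosφ1·cosφ2·sin²(Δλ/2)=0.9114062613; c=2·atan2(√a, √(1-a))=2.537138660; dist=6371·c=16164.110 ≈ 16164.1 km; running total=87262.2 km
Leg 7 bearing: y=sinΔλ·cosφ2=-0.20955581, x=cosφ1·sinφ2-sinφ1·cosφ2·cosΔλ=-0.52826690; θ=atan2(y, x)=-158.3625° <0 so +360° → 201.6375° ≈ 201.6°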